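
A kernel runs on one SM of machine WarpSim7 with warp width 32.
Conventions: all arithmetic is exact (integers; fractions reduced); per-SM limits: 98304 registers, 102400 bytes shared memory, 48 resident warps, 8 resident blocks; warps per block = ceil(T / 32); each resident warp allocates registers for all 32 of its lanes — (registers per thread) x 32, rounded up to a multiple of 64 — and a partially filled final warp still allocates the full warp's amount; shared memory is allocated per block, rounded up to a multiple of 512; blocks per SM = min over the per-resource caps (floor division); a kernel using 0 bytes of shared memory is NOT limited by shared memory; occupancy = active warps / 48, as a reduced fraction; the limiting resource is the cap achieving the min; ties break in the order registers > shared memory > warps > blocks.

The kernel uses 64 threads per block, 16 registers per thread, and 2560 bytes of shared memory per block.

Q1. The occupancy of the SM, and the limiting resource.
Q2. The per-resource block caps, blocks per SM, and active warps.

Answer: occupancy 1/3, limited by blocks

registers: 96 blocks
shared memory: 40 blocks
warps: 24 blocks
blocks: 8 blocks

Answer: 8 blocks, 16 active warps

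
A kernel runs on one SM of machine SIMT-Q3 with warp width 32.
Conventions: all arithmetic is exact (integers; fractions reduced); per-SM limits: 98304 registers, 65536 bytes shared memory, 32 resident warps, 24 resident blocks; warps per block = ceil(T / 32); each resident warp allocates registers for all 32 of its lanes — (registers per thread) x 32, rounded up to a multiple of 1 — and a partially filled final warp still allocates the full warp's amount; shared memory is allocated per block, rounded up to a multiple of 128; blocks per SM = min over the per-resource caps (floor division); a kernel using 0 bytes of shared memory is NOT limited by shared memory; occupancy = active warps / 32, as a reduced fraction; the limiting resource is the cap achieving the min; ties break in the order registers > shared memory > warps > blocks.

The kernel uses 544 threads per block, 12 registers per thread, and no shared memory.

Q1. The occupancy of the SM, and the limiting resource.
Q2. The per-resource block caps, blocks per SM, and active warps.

Answer: occupancy 17/32, limited by warps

registers: 15 blocks
shared memory: no limit (kernel uses none)
warps: 1 block
blocks: 24 blocks

Answer: 1 block, 17 active warps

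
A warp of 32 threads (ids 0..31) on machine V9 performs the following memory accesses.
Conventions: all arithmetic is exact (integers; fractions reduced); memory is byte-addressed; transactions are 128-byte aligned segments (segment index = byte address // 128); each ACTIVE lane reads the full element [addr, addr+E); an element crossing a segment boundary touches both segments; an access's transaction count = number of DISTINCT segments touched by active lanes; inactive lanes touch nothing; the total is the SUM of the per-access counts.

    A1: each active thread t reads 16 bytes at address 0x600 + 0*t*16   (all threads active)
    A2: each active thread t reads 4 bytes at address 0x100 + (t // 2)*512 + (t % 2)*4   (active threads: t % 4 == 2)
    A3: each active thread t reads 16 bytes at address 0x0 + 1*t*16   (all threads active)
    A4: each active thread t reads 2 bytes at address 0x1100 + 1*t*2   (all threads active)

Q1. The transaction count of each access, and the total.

A1: 1 transaction
A2: 8 transactions
A3: 4 transactions
A4: 1 transaction

Answer: 1,8,4,1; total 14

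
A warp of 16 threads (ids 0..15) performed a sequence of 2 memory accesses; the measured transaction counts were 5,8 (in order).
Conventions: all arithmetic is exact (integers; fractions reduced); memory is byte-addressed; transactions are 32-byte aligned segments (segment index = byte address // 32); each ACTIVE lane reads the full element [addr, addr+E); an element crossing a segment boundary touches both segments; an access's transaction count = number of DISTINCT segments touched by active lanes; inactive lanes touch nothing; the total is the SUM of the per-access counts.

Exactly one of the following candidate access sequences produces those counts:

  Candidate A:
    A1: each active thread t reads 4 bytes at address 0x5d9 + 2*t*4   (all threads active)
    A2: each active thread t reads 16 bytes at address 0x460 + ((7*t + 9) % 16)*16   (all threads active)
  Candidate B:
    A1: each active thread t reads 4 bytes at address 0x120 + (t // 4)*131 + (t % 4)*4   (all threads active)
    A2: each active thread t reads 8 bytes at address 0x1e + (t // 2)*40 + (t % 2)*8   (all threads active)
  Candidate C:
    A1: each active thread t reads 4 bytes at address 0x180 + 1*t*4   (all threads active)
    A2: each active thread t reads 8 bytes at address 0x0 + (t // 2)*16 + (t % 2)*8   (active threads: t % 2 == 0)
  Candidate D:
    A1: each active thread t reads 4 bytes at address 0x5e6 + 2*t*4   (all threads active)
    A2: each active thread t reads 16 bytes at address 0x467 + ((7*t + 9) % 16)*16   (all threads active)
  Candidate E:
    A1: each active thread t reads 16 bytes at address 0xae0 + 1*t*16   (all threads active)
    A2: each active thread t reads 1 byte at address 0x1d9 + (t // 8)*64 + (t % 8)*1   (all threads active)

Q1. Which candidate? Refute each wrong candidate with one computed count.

B: A1 gives 4 transactions, not 5
C: A1 gives 2 transactions, not 5
D: A2 gives 9 transactions, not 8
E: A1 gives 8 transactions, not 5
A: all counts match (5,8)

Answer: A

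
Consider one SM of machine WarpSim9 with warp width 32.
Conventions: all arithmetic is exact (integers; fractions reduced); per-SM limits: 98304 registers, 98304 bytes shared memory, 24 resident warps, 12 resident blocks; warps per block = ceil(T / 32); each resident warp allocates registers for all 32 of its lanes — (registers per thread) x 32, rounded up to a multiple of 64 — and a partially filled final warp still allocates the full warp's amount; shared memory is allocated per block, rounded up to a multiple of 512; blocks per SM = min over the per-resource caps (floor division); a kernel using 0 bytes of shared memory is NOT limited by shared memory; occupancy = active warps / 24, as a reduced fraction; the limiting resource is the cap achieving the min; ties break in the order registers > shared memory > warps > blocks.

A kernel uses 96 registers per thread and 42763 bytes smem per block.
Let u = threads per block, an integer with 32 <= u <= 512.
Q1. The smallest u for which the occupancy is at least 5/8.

Answer: u = 225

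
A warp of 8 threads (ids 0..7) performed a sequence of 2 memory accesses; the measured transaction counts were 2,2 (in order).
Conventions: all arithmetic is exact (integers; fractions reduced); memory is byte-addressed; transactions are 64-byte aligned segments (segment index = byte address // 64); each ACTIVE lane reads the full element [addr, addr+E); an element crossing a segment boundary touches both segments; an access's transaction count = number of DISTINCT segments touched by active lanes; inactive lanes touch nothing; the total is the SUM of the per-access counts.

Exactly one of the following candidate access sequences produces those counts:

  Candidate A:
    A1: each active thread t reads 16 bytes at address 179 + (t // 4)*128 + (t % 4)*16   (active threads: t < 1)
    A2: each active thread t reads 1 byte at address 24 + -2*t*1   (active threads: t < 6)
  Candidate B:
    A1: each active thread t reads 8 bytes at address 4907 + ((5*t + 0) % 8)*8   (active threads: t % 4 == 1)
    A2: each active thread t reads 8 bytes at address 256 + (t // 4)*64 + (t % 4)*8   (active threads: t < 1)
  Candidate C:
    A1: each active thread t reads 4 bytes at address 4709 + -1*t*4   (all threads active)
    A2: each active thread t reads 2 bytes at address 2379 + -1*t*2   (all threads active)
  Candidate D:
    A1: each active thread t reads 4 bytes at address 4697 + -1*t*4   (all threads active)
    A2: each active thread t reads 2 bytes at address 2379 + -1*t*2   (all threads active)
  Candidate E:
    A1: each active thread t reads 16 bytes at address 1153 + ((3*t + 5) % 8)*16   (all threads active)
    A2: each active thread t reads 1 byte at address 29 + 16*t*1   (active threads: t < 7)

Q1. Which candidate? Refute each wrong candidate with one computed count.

A: A2 gives 1 transaction, not 2
B: A2 gives 1 transaction, not 2
C: A1 gives 1 transaction, not 2
E: A1 gives 3 transactions, not 2
D: all counts match (2,2)

Answer: D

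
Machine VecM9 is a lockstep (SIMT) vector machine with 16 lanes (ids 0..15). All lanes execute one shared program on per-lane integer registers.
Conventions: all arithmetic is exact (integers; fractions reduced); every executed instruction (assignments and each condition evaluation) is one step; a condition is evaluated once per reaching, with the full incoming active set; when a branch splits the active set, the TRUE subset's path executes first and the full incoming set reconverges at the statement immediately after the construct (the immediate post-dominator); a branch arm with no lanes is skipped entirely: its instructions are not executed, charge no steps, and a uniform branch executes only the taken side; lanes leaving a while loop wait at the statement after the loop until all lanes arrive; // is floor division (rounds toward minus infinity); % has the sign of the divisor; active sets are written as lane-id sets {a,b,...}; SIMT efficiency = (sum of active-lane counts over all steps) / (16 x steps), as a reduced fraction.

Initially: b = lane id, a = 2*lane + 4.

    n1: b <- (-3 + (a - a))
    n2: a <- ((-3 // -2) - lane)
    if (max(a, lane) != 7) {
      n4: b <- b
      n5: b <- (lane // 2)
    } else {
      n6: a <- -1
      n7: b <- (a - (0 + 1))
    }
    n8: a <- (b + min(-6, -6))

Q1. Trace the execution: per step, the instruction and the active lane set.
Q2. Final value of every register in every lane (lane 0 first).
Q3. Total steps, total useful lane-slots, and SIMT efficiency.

step 0: b <- (-3 + (a - a))          {0,1,2,3,4,5,6,7,8,9,10,11,12,13,14,15}
step 1: a <- ((-3 // -2) - lane)     {0,1,2,3,4,5,6,7,8,9,10,11,12,13,14,15}
step 2: eval (max(a, lane) != 7)     {0,1,2,3,4,5,6,7,8,9,10,11,12,13,14,15}
step 3: b <- b                       {0,1,2,3,4,5,6,8,9,10,11,12,13,14,15}
step 4: b <- (lane // 2)             {0,1,2,3,4,5,6,8,9,10,11,12,13,14,15}
step 5: a <- -1                      {7}
step 6: b <- (a - (0 + 1))           {7}
step 7: a <- (b + min(-6, -6))       {0,1,2,3,4,5,6,7,8,9,10,11,12,13,14,15}

Answer: 8 steps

b: 0,0,1,1,2,2,3,-2,4,4,5,5,6,6,7,7
a: -6,-6,-5,-5,-4,-4,-3,-8,-2,-2,-1,-1,0,0,1,1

steps = 8; useful = 96; efficiency = 96/128 = 3/4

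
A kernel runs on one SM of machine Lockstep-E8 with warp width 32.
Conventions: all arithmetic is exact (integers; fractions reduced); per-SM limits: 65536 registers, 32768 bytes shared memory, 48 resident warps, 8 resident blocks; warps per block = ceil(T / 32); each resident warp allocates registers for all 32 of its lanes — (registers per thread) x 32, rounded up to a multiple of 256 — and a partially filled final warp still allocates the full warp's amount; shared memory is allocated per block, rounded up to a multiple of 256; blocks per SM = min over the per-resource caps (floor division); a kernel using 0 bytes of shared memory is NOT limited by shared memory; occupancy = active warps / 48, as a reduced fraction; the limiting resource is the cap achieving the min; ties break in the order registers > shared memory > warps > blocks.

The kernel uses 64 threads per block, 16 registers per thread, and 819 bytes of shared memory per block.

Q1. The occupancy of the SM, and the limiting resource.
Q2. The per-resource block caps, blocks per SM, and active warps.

Answer: occupancy 1/3, limited by blocks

registers: 64 blocks
shared memory: 32 blocks
warps: 24 blocks
blocks: 8 blocks

Answer: 8 blocks, 16 active warps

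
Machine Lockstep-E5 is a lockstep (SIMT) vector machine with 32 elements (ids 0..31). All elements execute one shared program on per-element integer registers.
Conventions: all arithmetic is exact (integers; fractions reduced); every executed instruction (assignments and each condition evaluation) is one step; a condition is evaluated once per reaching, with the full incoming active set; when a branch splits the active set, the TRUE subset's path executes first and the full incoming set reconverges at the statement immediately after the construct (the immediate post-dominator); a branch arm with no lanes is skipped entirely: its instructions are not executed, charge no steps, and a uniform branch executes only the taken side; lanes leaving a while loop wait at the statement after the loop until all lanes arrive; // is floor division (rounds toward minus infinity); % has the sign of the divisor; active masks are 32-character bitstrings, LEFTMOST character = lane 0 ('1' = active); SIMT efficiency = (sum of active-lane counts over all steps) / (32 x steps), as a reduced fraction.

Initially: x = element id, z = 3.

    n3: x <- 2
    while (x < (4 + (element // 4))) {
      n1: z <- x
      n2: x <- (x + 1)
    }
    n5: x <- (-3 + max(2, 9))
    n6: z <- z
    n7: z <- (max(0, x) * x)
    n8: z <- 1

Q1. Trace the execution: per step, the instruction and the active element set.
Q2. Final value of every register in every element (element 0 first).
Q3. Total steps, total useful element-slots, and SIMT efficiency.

step 0: x <- 2                       11111111111111111111111111111111
step 1: eval (x < (4 + (element // 4))) 11111111111111111111111111111111
step 2: z <- x                       11111111111111111111111111111111
step 3: x <- (x + 1)                 11111111111111111111111111111111
step 4: eval (x < (4 + (element // 4))) 11111111111111111111111111111111
step 5: z <- x                       11111111111111111111111111111111
step 6: x <- (x + 1)                 11111111111111111111111111111111
step 7: eval (x < (4 + (element // 4))) 11111111111111111111111111111111
step 8: z <- x                       00001111111111111111111111111111
step 9: x <- (x + 1)                 00001111111111111111111111111111
step 10: eval (x < (4 + (element // 4))) 00001111111111111111111111111111
step 11: z <- x                       00000000111111111111111111111111
step 12: x <- (x + 1)                 00000000111111111111111111111111
step 13: eval (x < (4 + (element // 4))) 00000000111111111111111111111111
step 14: z <- x                       00000000000011111111111111111111
step 15: x <- (x + 1)                 00000000000011111111111111111111
step 16: eval (x < (4 + (element // 4))) 00000000000011111111111111111111
step 17: z <- x                       00000000000000001111111111111111
step 18: x <- (x + 1)                 00000000000000001111111111111111
step 19: eval (x < (4 + (element // 4))) 00000000000000001111111111111111
step 20: z <- x                       00000000000000000000111111111111
step 21: x <- (x + 1)                 00000000000000000000111111111111
step 22: eval (x < (4 + (element // 4))) 00000000000000000000111111111111
step 23: z <- x                       00000000000000000000000011111111
step 24: x <- (x + 1)                 00000000000000000000000011111111
step 25: eval (x < (4 + (element // 4))) 00000000000000000000000011111111
step 26: z <- x                       00000000000000000000000000001111
step 27: x <- (x + 1)                 00000000000000000000000000001111
step 28: eval (x < (4 + (element // 4))) 00000000000000000000000000001111
step 29: x <- (-3 + max(2, 9))        11111111111111111111111111111111
step 30: z <- z                       11111111111111111111111111111111
step 31: z <- (max(0, x) * x)         11111111111111111111111111111111
step 32: z <- 1                       11111111111111111111111111111111

Answer: 33 steps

x: 6,6,6,6,6,6,6,6,6,6,6,6,6,6,6,6,6,6,6,6,6,6,6,6,6,6,6,6,6,6,6,6
z: 1,1,1,1,1,1,1,1,1,1,1,1,1,1,1,1,1,1,1,1,1,1,1,1,1,1,1,1,1,1,1,1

steps = 33; useful = 720; efficiency = 720/1056 = 15/22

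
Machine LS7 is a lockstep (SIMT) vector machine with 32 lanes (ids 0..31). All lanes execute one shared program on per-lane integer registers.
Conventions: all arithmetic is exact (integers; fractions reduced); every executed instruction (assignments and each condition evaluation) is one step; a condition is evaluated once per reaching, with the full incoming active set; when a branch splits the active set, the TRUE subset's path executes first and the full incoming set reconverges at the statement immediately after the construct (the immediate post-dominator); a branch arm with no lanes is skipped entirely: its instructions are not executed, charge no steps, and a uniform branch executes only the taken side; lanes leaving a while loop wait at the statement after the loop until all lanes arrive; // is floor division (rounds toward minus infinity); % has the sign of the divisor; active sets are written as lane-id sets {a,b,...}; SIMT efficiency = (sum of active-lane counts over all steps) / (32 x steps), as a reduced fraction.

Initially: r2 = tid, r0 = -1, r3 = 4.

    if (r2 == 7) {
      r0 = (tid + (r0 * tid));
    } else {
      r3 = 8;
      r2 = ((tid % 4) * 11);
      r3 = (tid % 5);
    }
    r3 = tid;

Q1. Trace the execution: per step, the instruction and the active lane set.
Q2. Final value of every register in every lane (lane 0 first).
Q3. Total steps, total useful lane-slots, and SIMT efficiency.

step 0: eval (r2 == 7)               {0,1,2,3,4,5,6,7,8,9,10,11,12,13,14,15,16,17,18,19,20,21,22,23,24,25,26,27,28,29,30,31}
step 1: r0 <- (tid + (r0 * tid))     {7}
step 2: r3 <- 8                      {0,1,2,3,4,5,6,8,9,10,11,12,13,14,15,16,17,18,19,20,21,22,23,24,25,26,27,28,29,30,31}
step 3: r2 <- ((tid % 4) * 11)       {0,1,2,3,4,5,6,8,9,10,11,12,13,14,15,16,17,18,19,20,21,22,23,24,25,26,27,28,29,30,31}
step 4: r3 <- (tid % 5)              {0,1,2,3,4,5,6,8,9,10,11,12,13,14,15,16,17,18,19,20,21,22,23,24,25,26,27,28,29,30,31}
step 5: r3 <- tid                    {0,1,2,3,4,5,6,7,8,9,10,11,12,13,14,15,16,17,18,19,20,21,22,23,24,25,26,27,28,29,30,31}

Answer: 6 steps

r2: 0,11,22,33,0,11,22,7,0,11,22,33,0,11,22,33,0,11,22,33,0,11,22,33,0,11,22,33,0,11,22,33
r0: -1,-1,-1,-1,-1,-1,-1,0,-1,-1,-1,-1,-1,-1,-1,-1,-1,-1,-1,-1,-1,-1,-1,-1,-1,-1,-1,-1,-1,-1,-1,-1
r3: 0,1,2,3,4,5,6,7,8,9,10,11,12,13,14,15,16,17,18,19,20,21,22,23,24,25,26,27,28,29,30,31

steps = 6; useful = 158; efficiency = 158/192 = 79/96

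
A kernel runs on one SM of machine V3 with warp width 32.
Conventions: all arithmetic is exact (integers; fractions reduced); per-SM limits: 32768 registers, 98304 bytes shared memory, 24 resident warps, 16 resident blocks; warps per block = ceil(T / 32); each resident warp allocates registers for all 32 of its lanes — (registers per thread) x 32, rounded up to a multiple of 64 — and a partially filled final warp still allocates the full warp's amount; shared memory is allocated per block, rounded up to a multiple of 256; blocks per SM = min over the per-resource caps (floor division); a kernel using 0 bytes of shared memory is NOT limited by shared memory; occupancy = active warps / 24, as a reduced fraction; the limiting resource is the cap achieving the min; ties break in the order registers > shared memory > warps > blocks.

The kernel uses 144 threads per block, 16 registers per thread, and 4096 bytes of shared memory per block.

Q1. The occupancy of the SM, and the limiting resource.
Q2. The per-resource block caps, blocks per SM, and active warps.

Answer: occupancy 5/6, limited by warps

registers: 12 blocks
shared memory: 24 blocks
warps: 4 blocks
blocks: 16 blocks

Answer: 4 blocks, 20 active warps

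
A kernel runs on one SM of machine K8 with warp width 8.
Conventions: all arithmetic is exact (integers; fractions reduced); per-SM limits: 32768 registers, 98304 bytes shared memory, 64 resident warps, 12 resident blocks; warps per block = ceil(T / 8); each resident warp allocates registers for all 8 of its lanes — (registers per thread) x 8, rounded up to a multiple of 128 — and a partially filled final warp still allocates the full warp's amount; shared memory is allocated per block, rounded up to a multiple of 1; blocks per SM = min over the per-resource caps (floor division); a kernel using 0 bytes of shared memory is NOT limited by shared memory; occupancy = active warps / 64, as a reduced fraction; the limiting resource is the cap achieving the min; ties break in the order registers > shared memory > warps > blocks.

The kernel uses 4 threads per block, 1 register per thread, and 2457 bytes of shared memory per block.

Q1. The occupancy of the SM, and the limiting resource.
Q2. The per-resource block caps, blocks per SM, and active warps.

Answer: occupancy 3/16, limited by blocks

registers: 256 blocks
shared memory: 40 blocks
warps: 64 blocks
blocks: 12 blocks

Answer: 12 blocks, 12 active warps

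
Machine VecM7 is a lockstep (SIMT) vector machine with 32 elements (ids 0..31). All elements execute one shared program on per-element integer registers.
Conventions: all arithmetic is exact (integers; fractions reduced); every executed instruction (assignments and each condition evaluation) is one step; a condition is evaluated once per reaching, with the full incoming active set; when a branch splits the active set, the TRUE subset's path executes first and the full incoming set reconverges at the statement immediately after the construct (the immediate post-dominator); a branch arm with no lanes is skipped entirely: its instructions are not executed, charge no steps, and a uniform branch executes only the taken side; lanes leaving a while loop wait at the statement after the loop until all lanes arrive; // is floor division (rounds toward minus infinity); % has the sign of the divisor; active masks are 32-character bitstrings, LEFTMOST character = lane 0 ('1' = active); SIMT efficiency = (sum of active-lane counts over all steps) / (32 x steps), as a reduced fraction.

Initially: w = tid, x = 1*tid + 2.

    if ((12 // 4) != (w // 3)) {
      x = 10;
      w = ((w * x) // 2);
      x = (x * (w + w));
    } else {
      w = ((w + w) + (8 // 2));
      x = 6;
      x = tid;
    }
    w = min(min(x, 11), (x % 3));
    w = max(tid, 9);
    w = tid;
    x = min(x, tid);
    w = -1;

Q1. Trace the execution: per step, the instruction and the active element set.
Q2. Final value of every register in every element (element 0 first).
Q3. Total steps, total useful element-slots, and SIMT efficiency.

step 0: eval ((12 // 4) != (w // 3)) 11111111111111111111111111111111
step 1: x <- 10                      11111111100011111111111111111111
step 2: w <- ((w * x) // 2)          11111111100011111111111111111111
step 3: x <- (x * (w + w))           11111111100011111111111111111111
step 4: w <- ((w + w) + (8 // 2))    00000000011100000000000000000000
step 5: x <- 6                       00000000011100000000000000000000
step 6: x <- tid                     00000000011100000000000000000000
step 7: w <- min(min(x, 11), (x % 3)) 11111111111111111111111111111111
step 8: w <- max(tid, 9)             11111111111111111111111111111111
step 9: w <- tid                     11111111111111111111111111111111
step 10: x <- min(x, tid)             11111111111111111111111111111111
step 11: w <- -1                      11111111111111111111111111111111

Answer: 12 steps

w: -1,-1,-1,-1,-1,-1,-1,-1,-1,-1,-1,-1,-1,-1,-1,-1,-1,-1,-1,-1,-1,-1,-1,-1,-1,-1,-1,-1,-1,-1,-1,-1
x: 0,1,2,3,4,5,6,7,8,9,10,11,12,13,14,15,16,17,18,19,20,21,22,23,24,25,26,27,28,29,30,31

steps = 12; useful = 288; efficiency = 288/384 = 3/4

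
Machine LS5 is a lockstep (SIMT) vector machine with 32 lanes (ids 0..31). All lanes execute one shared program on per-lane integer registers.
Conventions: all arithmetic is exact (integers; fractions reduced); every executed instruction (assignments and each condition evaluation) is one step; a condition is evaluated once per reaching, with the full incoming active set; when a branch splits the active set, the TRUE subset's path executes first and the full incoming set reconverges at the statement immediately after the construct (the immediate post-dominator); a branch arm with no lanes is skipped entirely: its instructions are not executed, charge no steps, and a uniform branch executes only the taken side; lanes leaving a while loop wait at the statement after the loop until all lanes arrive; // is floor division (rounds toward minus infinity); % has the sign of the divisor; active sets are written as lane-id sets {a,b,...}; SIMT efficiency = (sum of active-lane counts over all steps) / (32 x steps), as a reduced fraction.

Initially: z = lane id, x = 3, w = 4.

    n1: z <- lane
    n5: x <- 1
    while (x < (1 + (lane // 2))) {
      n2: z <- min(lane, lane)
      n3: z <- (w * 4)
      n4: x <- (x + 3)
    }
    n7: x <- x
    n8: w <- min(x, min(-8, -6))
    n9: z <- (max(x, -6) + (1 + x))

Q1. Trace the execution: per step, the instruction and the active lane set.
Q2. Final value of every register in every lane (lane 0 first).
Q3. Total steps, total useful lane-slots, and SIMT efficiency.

step 0: z <- lane                    {0,1,2,3,4,5,6,7,8,9,10,11,12,13,14,15,16,17,18,19,20,21,22,23,24,25,26,27,28,29,30,31}
step 1: x <- 1                       {0,1,2,3,4,5,6,7,8,9,10,11,12,13,14,15,16,17,18,19,20,21,22,23,24,25,26,27,28,29,30,31}
step 2: eval (x < (1 + (lane // 2))) {0,1,2,3,4,5,6,7,8,9,10,11,12,13,14,15,16,17,18,19,20,21,22,23,24,25,26,27,28,29,30,31}
step 3: z <- min(lane, lane)         {2,3,4,5,6,7,8,9,10,11,12,13,14,15,16,17,18,19,20,21,22,23,24,25,26,27,28,29,30,31}
step 4: z <- (w * 4)                 {2,3,4,5,6,7,8,9,10,11,12,13,14,15,16,17,18,19,20,21,22,23,24,25,26,27,28,29,30,31}
step 5: x <- (x + 3)                 {2,3,4,5,6,7,8,9,10,11,12,13,14,15,16,17,18,19,20,21,22,23,24,25,26,27,28,29,30,31}
step 6: eval (x < (1 + (lane // 2))) {2,3,4,5,6,7,8,9,10,11,12,13,14,15,16,17,18,19,20,21,22,23,24,25,26,27,28,29,30,31}
step 7: z <- min(lane, lane)         {8,9,10,11,12,13,14,15,16,17,18,19,20,21,22,23,24,25,26,27,28,29,30,31}
step 8: z <- (w * 4)                 {8,9,10,11,12,13,14,15,16,17,18,19,20,21,22,23,24,25,26,27,28,29,30,31}
step 9: x <- (x + 3)                 {8,9,10,11,12,13,14,15,16,17,18,19,20,21,22,23,24,25,26,27,28,29,30,31}
step 10: eval (x < (1 + (lane // 2))) {8,9,10,11,12,13,14,15,16,17,18,19,20,21,22,23,24,25,26,27,28,29,30,31}
step 11: z <- min(lane, lane)         {14,15,16,17,18,19,20,21,22,23,24,25,26,27,28,29,30,31}
step 12: z <- (w * 4)                 {14,15,16,17,18,19,20,21,22,23,24,25,26,27,28,29,30,31}
step 13: x <- (x + 3)                 {14,15,16,17,18,19,20,21,22,23,24,25,26,27,28,29,30,31}
step 14: eval (x < (1 + (lane // 2))) {14,15,16,17,18,19,20,21,22,23,24,25,26,27,28,29,30,31}
step 15: z <- min(lane, lane)         {20,21,22,23,24,25,26,27,28,29,30,31}
step 16: z <- (w * 4)                 {20,21,22,23,24,25,26,27,28,29,30,31}
step 17: x <- (x + 3)                 {20,21,22,23,24,25,26,27,28,29,30,31}
step 18: eval (x < (1 + (lane // 2))) {20,21,22,23,24,25,26,27,28,29,30,31}
step 19: z <- min(lane, lane)         {26,27,28,29,30,31}
step 20: z <- (w * 4)                 {26,27,28,29,30,31}
step 21: x <- (x + 3)                 {26,27,28,29,30,31}
step 22: eval (x < (1 + (lane // 2))) {26,27,28,29,30,31}
step 23: x <- x                       {0,1,2,3,4,5,6,7,8,9,10,11,12,13,14,15,16,17,18,19,20,21,22,23,24,25,26,27,28,29,30,31}
step 24: w <- min(x, min(-8, -6))     {0,1,2,3,4,5,6,7,8,9,10,11,12,13,14,15,16,17,18,19,20,21,22,23,24,25,26,27,28,29,30,31}
step 25: z <- (max(x, -6) + (1 + x))  {0,1,2,3,4,5,6,7,8,9,10,11,12,13,14,15,16,17,18,19,20,21,22,23,24,25,26,27,28,29,30,31}

Answer: 26 steps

z: 3,3,9,9,9,9,9,9,15,15,15,15,15,15,21,21,21,21,21,21,27,27,27,27,27,27,33,33,33,33,33,33
x: 1,1,4,4,4,4,4,4,7,7,7,7,7,7,10,10,10,10,10,10,13,13,13,13,13,13,16,16,16,16,16,16
w: -8,-8,-8,-8,-8,-8,-8,-8,-8,-8,-8,-8,-8,-8,-8,-8,-8,-8,-8,-8,-8,-8,-8,-8,-8,-8,-8,-8,-8,-8,-8,-8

steps = 26; useful = 552; efficiency = 552/832 = 69/104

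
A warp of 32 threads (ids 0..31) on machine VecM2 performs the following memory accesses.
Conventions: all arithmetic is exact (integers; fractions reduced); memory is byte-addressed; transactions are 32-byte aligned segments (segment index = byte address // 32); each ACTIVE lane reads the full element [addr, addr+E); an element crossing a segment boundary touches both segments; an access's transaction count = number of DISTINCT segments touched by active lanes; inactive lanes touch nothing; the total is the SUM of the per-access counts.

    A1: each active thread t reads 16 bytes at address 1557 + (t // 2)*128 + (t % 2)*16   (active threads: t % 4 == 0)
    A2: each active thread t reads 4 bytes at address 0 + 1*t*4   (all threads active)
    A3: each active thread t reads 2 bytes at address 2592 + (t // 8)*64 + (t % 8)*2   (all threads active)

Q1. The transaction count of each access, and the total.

A1: 16 transactions
A2: 4 transactions
A3: 4 transactions

Answer: 16,4,4; total 24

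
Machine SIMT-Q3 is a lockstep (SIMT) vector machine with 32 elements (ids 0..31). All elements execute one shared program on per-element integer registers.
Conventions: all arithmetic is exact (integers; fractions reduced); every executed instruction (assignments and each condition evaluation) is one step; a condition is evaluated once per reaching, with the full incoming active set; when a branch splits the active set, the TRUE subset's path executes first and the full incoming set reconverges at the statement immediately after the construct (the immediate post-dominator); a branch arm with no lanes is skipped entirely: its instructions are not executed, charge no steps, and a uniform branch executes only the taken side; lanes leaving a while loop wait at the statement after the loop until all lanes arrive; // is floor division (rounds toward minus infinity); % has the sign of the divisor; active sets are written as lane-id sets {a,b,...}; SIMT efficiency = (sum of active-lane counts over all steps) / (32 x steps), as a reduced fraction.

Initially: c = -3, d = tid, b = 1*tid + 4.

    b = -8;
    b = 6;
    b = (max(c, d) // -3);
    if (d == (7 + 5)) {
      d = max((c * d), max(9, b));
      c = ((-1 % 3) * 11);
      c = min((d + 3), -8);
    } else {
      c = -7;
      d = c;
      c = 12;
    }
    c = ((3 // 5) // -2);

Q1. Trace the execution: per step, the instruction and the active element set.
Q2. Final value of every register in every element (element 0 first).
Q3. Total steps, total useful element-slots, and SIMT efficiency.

step 0: b <- -8                      {0,1,2,3,4,5,6,7,8,9,10,11,12,13,14,15,16,17,18,19,20,21,22,23,24,25,26,27,28,29,30,31}
step 1: b <- 6                       {0,1,2,3,4,5,6,7,8,9,10,11,12,13,14,15,16,17,18,19,20,21,22,23,24,25,26,27,28,29,30,31}
step 2: b <- (max(c, d) // -3)       {0,1,2,3,4,5,6,7,8,9,10,11,12,13,14,15,16,17,18,19,20,21,22,23,24,25,26,27,28,29,30,31}
step 3: eval (d == (7 + 5))          {0,1,2,3,4,5,6,7,8,9,10,11,12,13,14,15,16,17,18,19,20,21,22,23,24,25,26,27,28,29,30,31}
step 4: d <- max((c * d), max(9, b)) {12}
step 5: c <- ((-1 % 3) * 11)         {12}
step 6: c <- min((d + 3), -8)        {12}
step 7: c <- -7                      {0,1,2,3,4,5,6,7,8,9,10,11,13,14,15,16,17,18,19,20,21,22,23,24,25,26,27,28,29,30,31}
step 8: d <- c                       {0,1,2,3,4,5,6,7,8,9,10,11,13,14,15,16,17,18,19,20,21,22,23,24,25,26,27,28,29,30,31}
step 9: c <- 12                      {0,1,2,3,4,5,6,7,8,9,10,11,13,14,15,16,17,18,19,20,21,22,23,24,25,26,27,28,29,30,31}
step 10: c <- ((3 // 5) // -2)        {0,1,2,3,4,5,6,7,8,9,10,11,12,13,14,15,16,17,18,19,20,21,22,23,24,25,26,27,28,29,30,31}

Answer: 11 steps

c: 0,0,0,0,0,0,0,0,0,0,0,0,0,0,0,0,0,0,0,0,0,0,0,0,0,0,0,0,0,0,0,0
d: -7,-7,-7,-7,-7,-7,-7,-7,-7,-7,-7,-7,9,-7,-7,-7,-7,-7,-7,-7,-7,-7,-7,-7,-7,-7,-7,-7,-7,-7,-7,-7
b: 0,-1,-1,-1,-2,-2,-2,-3,-3,-3,-4,-4,-4,-5,-5,-5,-6,-6,-6,-7,-7,-7,-8,-8,-8,-9,-9,-9,-10,-10,-10,-11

steps = 11; useful = 256; efficiency = 256/352 = 8/11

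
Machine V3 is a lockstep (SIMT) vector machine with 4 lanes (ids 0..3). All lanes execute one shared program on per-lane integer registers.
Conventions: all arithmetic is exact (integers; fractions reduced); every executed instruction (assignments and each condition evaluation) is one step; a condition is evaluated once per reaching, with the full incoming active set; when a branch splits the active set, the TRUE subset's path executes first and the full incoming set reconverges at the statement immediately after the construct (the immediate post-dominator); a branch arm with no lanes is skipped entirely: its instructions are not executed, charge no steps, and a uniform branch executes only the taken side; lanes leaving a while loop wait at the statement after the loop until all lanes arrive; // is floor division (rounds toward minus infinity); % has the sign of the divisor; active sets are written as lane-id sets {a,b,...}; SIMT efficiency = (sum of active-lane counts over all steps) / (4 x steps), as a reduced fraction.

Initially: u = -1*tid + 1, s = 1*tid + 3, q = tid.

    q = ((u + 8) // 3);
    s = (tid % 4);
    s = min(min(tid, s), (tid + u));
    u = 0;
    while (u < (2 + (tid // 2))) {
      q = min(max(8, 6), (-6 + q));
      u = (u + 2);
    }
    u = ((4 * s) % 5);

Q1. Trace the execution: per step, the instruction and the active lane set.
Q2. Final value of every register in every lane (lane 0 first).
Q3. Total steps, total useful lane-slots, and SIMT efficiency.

step 0: q <- ((u + 8) // 3)          {0,1,2,3}
step 1: s <- (tid % 4)               {0,1,2,3}
step 2: s <- min(min(tid, s), (tid + u)) {0,1,2,3}
step 3: u <- 0                       {0,1,2,3}
step 4: eval (u < (2 + (tid // 2)))  {0,1,2,3}
step 5: q <- min(max(8, 6), (-6 + q)) {0,1,2,3}
step 6: u <- (u + 2)                 {0,1,2,3}
step 7: eval (u < (2 + (tid // 2)))  {0,1,2,3}
step 8: q <- min(max(8, 6), (-6 + q)) {2,3}
step 9: u <- (u + 2)                 {2,3}
step 10: eval (u < (2 + (tid // 2)))  {2,3}
step 11: u <- ((4 * s) % 5)           {0,1,2,3}

Answer: 12 steps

u: 0,4,4,4
s: 0,1,1,1
q: -3,-4,-10,-10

steps = 12; useful = 42; efficiency = 42/48 = 7/8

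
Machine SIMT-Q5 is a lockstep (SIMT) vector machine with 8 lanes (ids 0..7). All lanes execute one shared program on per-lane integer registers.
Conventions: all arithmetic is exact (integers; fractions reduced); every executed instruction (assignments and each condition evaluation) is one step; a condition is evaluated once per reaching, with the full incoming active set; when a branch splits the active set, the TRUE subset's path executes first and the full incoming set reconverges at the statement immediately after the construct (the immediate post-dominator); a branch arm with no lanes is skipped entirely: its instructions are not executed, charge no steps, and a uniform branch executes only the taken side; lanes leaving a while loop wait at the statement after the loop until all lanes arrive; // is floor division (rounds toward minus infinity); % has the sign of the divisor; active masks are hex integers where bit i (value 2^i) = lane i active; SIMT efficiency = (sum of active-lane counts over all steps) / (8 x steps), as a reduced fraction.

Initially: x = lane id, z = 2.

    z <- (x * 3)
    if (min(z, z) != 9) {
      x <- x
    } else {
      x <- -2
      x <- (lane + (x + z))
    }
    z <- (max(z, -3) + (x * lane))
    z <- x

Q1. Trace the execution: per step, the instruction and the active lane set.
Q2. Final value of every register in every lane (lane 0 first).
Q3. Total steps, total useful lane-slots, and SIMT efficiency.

step 0: z <- (x * 3)                 0xff
step 1: eval (min(z, z) != 9)        0xff
step 2: x <- x                       0xf7
step 3: x <- -2                      0x08
step 4: x <- (lane + (x + z))        0x08
step 5: z <- (max(z, -3) + (x * lane)) 0xff
step 6: z <- x                       0xff

Answer: 7 steps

x: 0,1,2,10,4,5,6,7
z: 0,1,2,10,4,5,6,7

steps = 7; useful = 41; efficiency = 41/56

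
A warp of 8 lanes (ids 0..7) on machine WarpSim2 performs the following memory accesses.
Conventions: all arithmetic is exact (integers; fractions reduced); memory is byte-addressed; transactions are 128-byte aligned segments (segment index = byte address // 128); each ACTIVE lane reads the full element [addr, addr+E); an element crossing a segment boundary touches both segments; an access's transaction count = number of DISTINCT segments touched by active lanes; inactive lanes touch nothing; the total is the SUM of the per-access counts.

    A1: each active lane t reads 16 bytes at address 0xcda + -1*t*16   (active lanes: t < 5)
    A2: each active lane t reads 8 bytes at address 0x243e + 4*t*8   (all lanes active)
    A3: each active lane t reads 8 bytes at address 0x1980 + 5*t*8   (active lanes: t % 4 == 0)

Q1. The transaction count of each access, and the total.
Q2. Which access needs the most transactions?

A1: 1 transaction
A2: 3 transactions
A3: 2 transactions

Answer: 1,3,2; total 6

Answer: A2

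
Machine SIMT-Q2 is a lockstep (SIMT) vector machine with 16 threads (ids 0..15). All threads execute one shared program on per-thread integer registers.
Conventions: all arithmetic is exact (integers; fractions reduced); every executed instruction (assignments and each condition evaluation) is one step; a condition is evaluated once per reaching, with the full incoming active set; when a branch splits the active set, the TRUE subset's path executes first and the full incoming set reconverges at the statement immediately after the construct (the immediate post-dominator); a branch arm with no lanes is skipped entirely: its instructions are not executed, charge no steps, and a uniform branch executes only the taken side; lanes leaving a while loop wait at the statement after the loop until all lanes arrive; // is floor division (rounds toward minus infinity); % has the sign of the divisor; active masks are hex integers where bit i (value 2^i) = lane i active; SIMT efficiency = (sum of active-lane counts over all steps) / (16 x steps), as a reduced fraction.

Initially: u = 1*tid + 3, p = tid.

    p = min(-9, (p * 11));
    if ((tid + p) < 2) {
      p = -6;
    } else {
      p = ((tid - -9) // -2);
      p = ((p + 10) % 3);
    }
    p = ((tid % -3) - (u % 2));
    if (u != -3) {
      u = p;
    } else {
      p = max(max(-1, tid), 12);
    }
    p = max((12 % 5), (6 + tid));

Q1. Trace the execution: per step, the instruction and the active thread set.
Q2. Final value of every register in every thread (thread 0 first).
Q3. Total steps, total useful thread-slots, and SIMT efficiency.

step 0: p <- min(-9, (p * 11))       0xffff
step 1: eval ((tid + p) < 2)         0xffff
step 2: p <- -6                      0x07ff
step 3: p <- ((tid - -9) // -2)      0xf800
step 4: p <- ((p + 10) % 3)          0xf800
step 5: p <- ((tid % -3) - (u % 2))  0xffff
step 6: eval (u != -3)               0xffff
step 7: u <- p                       0xffff
step 8: p <- max((12 % 5), (6 + tid)) 0xffff

Answer: 9 steps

u: -1,-2,-2,0,-3,-1,-1,-2,-2,0,-3,-1,-1,-2,-2,0
p: 6,7,8,9,10,11,12,13,14,15,16,17,18,19,20,21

steps = 9; useful = 117; efficiency = 117/144 = 13/16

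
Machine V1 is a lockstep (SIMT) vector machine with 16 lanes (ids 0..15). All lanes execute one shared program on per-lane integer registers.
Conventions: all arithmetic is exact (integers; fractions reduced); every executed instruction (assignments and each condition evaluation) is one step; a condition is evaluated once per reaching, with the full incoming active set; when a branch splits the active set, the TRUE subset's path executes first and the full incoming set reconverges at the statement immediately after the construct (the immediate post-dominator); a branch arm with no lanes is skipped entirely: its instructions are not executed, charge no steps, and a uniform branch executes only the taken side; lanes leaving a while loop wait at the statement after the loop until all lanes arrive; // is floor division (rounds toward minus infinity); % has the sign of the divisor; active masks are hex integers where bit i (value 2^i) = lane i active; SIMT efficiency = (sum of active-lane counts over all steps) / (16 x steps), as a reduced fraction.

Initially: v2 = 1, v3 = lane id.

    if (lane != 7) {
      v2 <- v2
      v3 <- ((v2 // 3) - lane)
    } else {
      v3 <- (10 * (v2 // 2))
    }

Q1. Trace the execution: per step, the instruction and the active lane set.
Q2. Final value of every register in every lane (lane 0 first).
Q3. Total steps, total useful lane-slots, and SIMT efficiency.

step 0: eval (lane != 7)             0xffff
step 1: v2 <- v2                     0xff7f
step 2: v3 <- ((v2 // 3) - lane)     0xff7f
step 3: v3 <- (10 * (v2 // 2))       0x0080

Answer: 4 steps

v2: 1,1,1,1,1,1,1,1,1,1,1,1,1,1,1,1
v3: 0,-1,-2,-3,-4,-5,-6,0,-8,-9,-10,-11,-12,-13,-14,-15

steps = 4; useful = 47; efficiency = 47/64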